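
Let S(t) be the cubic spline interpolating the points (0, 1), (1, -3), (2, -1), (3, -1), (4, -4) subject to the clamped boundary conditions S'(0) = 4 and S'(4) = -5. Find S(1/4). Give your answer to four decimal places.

1.0865

Write M_i for S''(x_i). With h_i = 1, 1, 1, 1 and divided differences Δ_i = -4, 2, 0, -3, the continuity of S' gives the tridiagonal system
  1·M_0 + 4·M_1 + 1·M_2 = 6(Δ_1 - Δ_0) = 36
  1·M_1 + 4·M_2 + 1·M_3 = 6(Δ_2 - Δ_1) = -12
  1·M_2 + 4·M_3 + 1·M_4 = 6(Δ_3 - Δ_2) = -18
Clamped end conditions give two more equations: 2h_0·M_0 + h_0·M_1 = 6(Δ_0 - S'(0)) = -48 and h_3·M_3 + 2h_3·M_4 = 6(S'(4) - Δ_3) = -12.
Hence M_0 = -471/14, M_1 = 135/7, M_2 = -15/2, M_3 = -9/7, M_4 = -75/14.
On [0, 1], S(t) = 1 + 4·t - 471/28·t² + 247/28·t³.
With t = 1/4: S(1/4) = 1947/1792.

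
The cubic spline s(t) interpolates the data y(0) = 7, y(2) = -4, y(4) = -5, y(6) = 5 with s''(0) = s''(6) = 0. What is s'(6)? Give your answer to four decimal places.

6.1333

Put σ_i = s'' at the i-th knot. Here h = (2, 2, 2) and Δ = (-11/2, -1/2, 5), so the interior equations h_(i-1)·σ_(i-1) + 2(h_(i-1)+h_i)·σ_i + h_i·σ_(i+1) = 6(Δ_i − Δ_(i-1)) read
  2·σ_0 + 8·σ_1 + 2·σ_2 = 6(Δ_1 - Δ_0) = 30
  2·σ_1 + 8·σ_2 + 2·σ_3 = 6(Δ_2 - Δ_1) = 33
Natural end conditions: σ_0 = σ_3 = 0.
Forward elimination and back-substitution give σ_0 = 0, σ_1 = 29/10, σ_2 = 17/5, σ_3 = 0.
On [4, 6], s'(t) = b_2 + 2c_2·(t - 4) + 3d_2·(t - 4)² with b_2 = Δ_2 - h_2(2σ_2 + σ_3)/6 = 41/15, c_2 = σ_2/2 = 17/10, d_2 = (σ_3 - σ_2)/(6h_2) = -17/60. So s'(6) = 92/15.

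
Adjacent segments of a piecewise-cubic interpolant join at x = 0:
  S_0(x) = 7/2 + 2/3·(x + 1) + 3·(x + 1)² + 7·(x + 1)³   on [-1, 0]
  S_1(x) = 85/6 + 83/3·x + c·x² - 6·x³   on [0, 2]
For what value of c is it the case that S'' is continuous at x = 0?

S_0''(x) = 6 + 42·(x + 1), so S_0''(0) = 48. On the right, S_1''(0) = 2c, so c = 24.

24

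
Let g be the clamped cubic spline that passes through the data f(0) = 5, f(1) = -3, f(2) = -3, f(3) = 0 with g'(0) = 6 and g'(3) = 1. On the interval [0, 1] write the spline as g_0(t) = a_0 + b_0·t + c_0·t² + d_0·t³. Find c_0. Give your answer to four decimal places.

-27.4667

Put M_i = g'' at the i-th knot. Here h = (1, 1, 1) and Δ = (-8, 0, 3), so the interior equations h_(i-1)·M_(i-1) + 2(h_(i-1)+h_i)·M_i + h_i·M_(i+1) = 6(Δ_i − Δ_(i-1)) read
  1·M_0 + 4·M_1 + 1·M_2 = 6(Δ_1 - Δ_0) = 48
  1·M_1 + 4·M_2 + 1·M_3 = 6(Δ_2 - Δ_1) = 18
Clamped end conditions give two more equations: 2h_0·M_0 + h_0·M_1 = 6(Δ_0 - g'(0)) = -84 and h_2·M_2 + 2h_2·M_3 = 6(g'(3) - Δ_2) = -12.
Hence M_0 = -824/15, M_1 = 388/15, M_2 = -8/15, M_3 = -86/15.
On [0, 1], with g_0(t) = a_0 + b_0·t + c_0·t² + d_0·t³: c_0 = M_0/2 = -412/15, d_0 = (M_1 - M_0)/(6h_0) = 202/15, b_0 = Δ_0 - h_0(2M_0 + M_1)/6 = 6.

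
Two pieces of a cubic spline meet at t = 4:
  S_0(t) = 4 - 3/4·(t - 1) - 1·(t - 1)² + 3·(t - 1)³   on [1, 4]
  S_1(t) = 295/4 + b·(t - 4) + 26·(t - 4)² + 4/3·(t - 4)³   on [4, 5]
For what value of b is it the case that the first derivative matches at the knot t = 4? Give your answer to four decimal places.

S_0'(t) = -3/4 - 2·(t - 1) + 9·(t - 1)², so S_0'(4) = 297/4. On the right, S_1'(4) = b, so b = 297/4.

74.2500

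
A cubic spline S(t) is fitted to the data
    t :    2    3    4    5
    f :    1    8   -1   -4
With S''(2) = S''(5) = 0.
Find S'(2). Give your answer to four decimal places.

Let M_i = S''(x_i). Step sizes h_i = 1, 1, 1; slopes of the chords Δ_i = (y_(i+1) - y_i)/h_i = 7, -9, -3.
  1·M_0 + 4·M_1 + 1·M_2 = 6(Δ_1 - Δ_0) = -96
  1·M_1 + 4·M_2 + 1·M_3 = 6(Δ_2 - Δ_1) = 36
Natural end conditions: M_0 = M_3 = 0.
Solving: M_0 = 0, M_1 = -28, M_2 = 16, M_3 = 0.
On [2, 3], S'(t) = b_0 + 2c_0·(t - 2) + 3d_0·(t - 2)² with b_0 = Δ_0 - h_0(2M_0 + M_1)/6 = 35/3, c_0 = M_0/2 = 0, d_0 = (M_1 - M_0)/(6h_0) = -14/3. So S'(2) = 35/3.

11.6667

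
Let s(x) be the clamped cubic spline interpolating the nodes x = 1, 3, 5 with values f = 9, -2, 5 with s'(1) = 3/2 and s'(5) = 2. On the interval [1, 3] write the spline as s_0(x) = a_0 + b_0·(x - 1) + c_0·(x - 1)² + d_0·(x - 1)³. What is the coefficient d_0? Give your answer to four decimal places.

2.5313

Put M_i = s'' at the i-th knot. Here h = (2, 2) and Δ = (-11/2, 7/2), so the interior equations h_(i-1)·M_(i-1) + 2(h_(i-1)+h_i)·M_i + h_i·M_(i+1) = 6(Δ_i − Δ_(i-1)) read
  2·M_0 + 8·M_1 + 2·M_2 = 6(Δ_1 - Δ_0) = 54
Clamped end conditions give two more equations: 2h_0·M_0 + h_0·M_1 = 6(Δ_0 - s'(1)) = -42 and h_1·M_1 + 2h_1·M_2 = 6(s'(5) - Δ_1) = -9.
Forward elimination and back-substitution give M_0 = -137/8, M_1 = 53/4, M_2 = -71/8.
On [1, 3], with s_0(x) = a_0 + b_0·(x - 1) + c_0·(x - 1)² + d_0·(x - 1)³: c_0 = M_0/2 = -137/16, d_0 = (M_1 - M_0)/(6h_0) = 81/32, b_0 = Δ_0 - h_0(2M_0 + M_1)/6 = 3/2.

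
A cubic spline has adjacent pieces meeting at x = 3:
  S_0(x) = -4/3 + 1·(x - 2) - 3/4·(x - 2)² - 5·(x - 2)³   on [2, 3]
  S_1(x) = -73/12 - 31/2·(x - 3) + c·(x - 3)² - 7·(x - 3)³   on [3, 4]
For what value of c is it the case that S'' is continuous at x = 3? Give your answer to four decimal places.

-15.7500

S_0''(x) = -3/2 - 30·(x - 2), so S_0''(3) = -63/2. On the right, S_1''(3) = 2c, so c = -63/4.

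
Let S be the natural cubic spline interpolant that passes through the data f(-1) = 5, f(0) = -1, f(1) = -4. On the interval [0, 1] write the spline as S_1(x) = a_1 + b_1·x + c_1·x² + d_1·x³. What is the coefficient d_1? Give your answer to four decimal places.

Write σ_i for S''(x_i). With h_i = 1, 1 and divided differences Δ_i = -6, -3, the continuity of S' gives the tridiagonal system
  1·σ_0 + 4·σ_1 + 1·σ_2 = 6(Δ_1 - Δ_0) = 18
Natural end conditions: σ_0 = σ_2 = 0.
Solving the tridiagonal system: σ_0 = 0, σ_1 = 9/2, σ_2 = 0.
On [0, 1], with S_1(x) = a_1 + b_1·x + c_1·x² + d_1·x³: c_1 = σ_1/2 = 9/4, d_1 = (σ_2 - σ_1)/(6h_1) = -3/4, b_1 = Δ_1 - h_1(2σ_1 + σ_2)/6 = -9/2.

-0.7500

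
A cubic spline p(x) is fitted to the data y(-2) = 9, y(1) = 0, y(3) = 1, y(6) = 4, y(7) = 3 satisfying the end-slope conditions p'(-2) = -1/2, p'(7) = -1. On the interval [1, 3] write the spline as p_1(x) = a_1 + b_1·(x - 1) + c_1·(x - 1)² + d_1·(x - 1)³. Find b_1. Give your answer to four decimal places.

With σ_i denoting the second derivative at x_i, h_i = 3, 2, 3, 1, and Δ_i = (y_(i+1) − y_i)/h_i = -3, 1/2, 1, -1:
  3·σ_0 + 10·σ_1 + 2·σ_2 = 6(Δ_1 - Δ_0) = 21
  2·σ_1 + 10·σ_2 + 3·σ_3 = 6(Δ_2 - Δ_1) = 3
  3·σ_2 + 8·σ_3 + 1·σ_4 = 6(Δ_3 - Δ_2) = -12
Clamped end conditions give two more equations: 2h_0·σ_0 + h_0·σ_1 = 6(Δ_0 - p'(-2)) = -15 and h_3·σ_3 + 2h_3·σ_4 = 6(p'(7) - Δ_3) = 0.
Hence σ_0 = -491/118, σ_1 = 196/59, σ_2 = 31/236, σ_3 = -195/118, σ_4 = 195/236.
On [1, 3], with p_1(x) = a_1 + b_1·(x - 1) + c_1·(x - 1)² + d_1·(x - 1)³: c_1 = σ_1/2 = 98/59, d_1 = (σ_2 - σ_1)/(6h_1) = -251/944, b_1 = Δ_1 - h_1(2σ_1 + σ_2)/6 = -415/236.

-1.7585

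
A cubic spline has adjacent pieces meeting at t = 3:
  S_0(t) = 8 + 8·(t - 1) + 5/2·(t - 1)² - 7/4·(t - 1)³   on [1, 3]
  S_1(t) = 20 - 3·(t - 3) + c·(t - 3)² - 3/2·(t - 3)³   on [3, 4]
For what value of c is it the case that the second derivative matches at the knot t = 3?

S_0''(t) = 5 - 21/2·(t - 1), so S_0''(3) = -16. On the right, S_1''(3) = 2c, so c = -8.

-8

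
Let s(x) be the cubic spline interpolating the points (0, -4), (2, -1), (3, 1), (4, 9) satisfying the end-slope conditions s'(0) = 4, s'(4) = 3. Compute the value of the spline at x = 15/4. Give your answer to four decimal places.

Let m_i = s''(x_i). Step sizes h_i = 2, 1, 1; slopes of the chords Δ_i = (y_(i+1) - y_i)/h_i = 3/2, 2, 8.
  2·m_0 + 6·m_1 + 1·m_2 = 6(Δ_1 - Δ_0) = 3
  1·m_1 + 4·m_2 + 1·m_3 = 6(Δ_2 - Δ_1) = 36
Clamped end conditions give two more equations: 2h_0·m_0 + h_0·m_1 = 6(Δ_0 - s'(0)) = -15 and h_2·m_2 + 2h_2·m_3 = 6(s'(4) - Δ_2) = -30.
Solving: m_0 = -73/22, m_1 = -19/22, m_2 = 163/11, m_3 = -493/22.
On [3, 4], s(x) = 1 + 299/44·(x - 3) + 163/22·(x - 3)² - 273/44·(x - 3)³.
With (x - 3) = 3/4: s(15/4) = 21533/2816.

7.6467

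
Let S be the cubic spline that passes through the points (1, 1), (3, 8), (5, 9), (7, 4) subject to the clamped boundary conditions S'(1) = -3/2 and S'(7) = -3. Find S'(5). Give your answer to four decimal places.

Let M_i = S''(x_i). Step sizes h_i = 2, 2, 2; slopes of the chords Δ_i = (y_(i+1) - y_i)/h_i = 7/2, 1/2, -5/2.
  2·M_0 + 8·M_1 + 2·M_2 = 6(Δ_1 - Δ_0) = -18
  2·M_1 + 8·M_2 + 2·M_3 = 6(Δ_2 - Δ_1) = -18
Clamped end conditions give two more equations: 2h_0·M_0 + h_0·M_1 = 6(Δ_0 - S'(1)) = 30 and h_2·M_2 + 2h_2·M_3 = 6(S'(7) - Δ_2) = -3.
Hence M_0 = 97/10, M_1 = -22/5, M_2 = -11/10, M_3 = -1/5.
On [5, 7], S'(t) = b_2 + 2c_2·(t - 5) + 3d_2·(t - 5)² with b_2 = Δ_2 - h_2(2M_2 + M_3)/6 = -17/10, c_2 = M_2/2 = -11/20, d_2 = (M_3 - M_2)/(6h_2) = 3/40. So S'(5) = -17/10.

-1.7000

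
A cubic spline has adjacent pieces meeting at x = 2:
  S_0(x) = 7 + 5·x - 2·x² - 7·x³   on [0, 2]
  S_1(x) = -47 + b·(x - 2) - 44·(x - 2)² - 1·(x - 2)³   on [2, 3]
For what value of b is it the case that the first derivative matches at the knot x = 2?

-87

S_0'(x) = 5 - 4·x - 21·x², so S_0'(2) = -87. On the right, S_1'(2) = b, so b = -87.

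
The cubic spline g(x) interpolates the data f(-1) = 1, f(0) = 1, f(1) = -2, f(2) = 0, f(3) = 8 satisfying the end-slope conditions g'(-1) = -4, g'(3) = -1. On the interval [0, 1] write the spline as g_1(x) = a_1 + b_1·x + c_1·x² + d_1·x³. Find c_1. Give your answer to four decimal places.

-5.1429

Let M_i = g''(x_i). Step sizes h_i = 1, 1, 1, 1; slopes of the chords Δ_i = (y_(i+1) - y_i)/h_i = 0, -3, 2, 8.
  1·M_0 + 4·M_1 + 1·M_2 = 6(Δ_1 - Δ_0) = -18
  1·M_1 + 4·M_2 + 1·M_3 = 6(Δ_2 - Δ_1) = 30
  1·M_2 + 4·M_3 + 1·M_4 = 6(Δ_3 - Δ_2) = 36
Clamped end conditions give two more equations: 2h_0·M_0 + h_0·M_1 = 6(Δ_0 - g'(-1)) = 24 and h_3·M_3 + 2h_3·M_4 = 6(g'(3) - Δ_3) = -54.
Hence M_0 = 120/7, M_1 = -72/7, M_2 = 6, M_3 = 114/7, M_4 = -246/7.
On [0, 1], with g_1(x) = a_1 + b_1·x + c_1·x² + d_1·x³: c_1 = M_1/2 = -36/7, d_1 = (M_2 - M_1)/(6h_1) = 19/7, b_1 = Δ_1 - h_1(2M_1 + M_2)/6 = -4/7.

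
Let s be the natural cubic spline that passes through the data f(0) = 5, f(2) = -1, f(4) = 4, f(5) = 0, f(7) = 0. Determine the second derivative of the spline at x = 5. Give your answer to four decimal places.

5.6016

Put m_i = s'' at the i-th knot. Here h = (2, 2, 1, 2) and Δ = (-3, 5/2, -4, 0), so the interior equations h_(i-1)·m_(i-1) + 2(h_(i-1)+h_i)·m_i + h_i·m_(i+1) = 6(Δ_i − Δ_(i-1)) read
  2·m_0 + 8·m_1 + 2·m_2 = 6(Δ_1 - Δ_0) = 33
  2·m_1 + 6·m_2 + 1·m_3 = 6(Δ_2 - Δ_1) = -39
  1·m_2 + 6·m_3 + 2·m_4 = 6(Δ_3 - Δ_2) = 24
Natural end conditions: m_0 = m_4 = 0.
Hence m_0 = 0, m_1 = 1671/256, m_2 = -615/64, m_3 = 717/128, m_4 = 0.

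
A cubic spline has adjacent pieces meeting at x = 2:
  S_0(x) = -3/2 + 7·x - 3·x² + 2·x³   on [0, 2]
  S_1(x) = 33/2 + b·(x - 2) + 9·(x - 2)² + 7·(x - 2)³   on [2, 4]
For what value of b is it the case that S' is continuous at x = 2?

S_0'(x) = 7 - 6·x + 6·x², so S_0'(2) = 19. On the right, S_1'(2) = b, so b = 19.

19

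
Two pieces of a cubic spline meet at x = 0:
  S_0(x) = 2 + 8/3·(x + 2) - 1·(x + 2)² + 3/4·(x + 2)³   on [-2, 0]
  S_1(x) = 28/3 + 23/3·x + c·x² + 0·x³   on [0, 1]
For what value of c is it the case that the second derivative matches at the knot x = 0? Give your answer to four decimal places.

3.5000

S_0''(x) = -2 + 9/2·(x + 2), so S_0''(0) = 7. On the right, S_1''(0) = 2c, so c = 7/2.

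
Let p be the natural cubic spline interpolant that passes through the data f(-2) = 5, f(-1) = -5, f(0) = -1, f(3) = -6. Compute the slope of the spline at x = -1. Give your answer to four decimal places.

Put m_i = p'' at the i-th knot. Here h = (1, 1, 3) and Δ = (-10, 4, -5/3), so the interior equations h_(i-1)·m_(i-1) + 2(h_(i-1)+h_i)·m_i + h_i·m_(i+1) = 6(Δ_i − Δ_(i-1)) read
  1·m_0 + 4·m_1 + 1·m_2 = 6(Δ_1 - Δ_0) = 84
  1·m_1 + 8·m_2 + 3·m_3 = 6(Δ_2 - Δ_1) = -34
Natural end conditions: m_0 = m_3 = 0.
Forward elimination and back-substitution give m_0 = 0, m_1 = 706/31, m_2 = -220/31, m_3 = 0.
On [-1, 0], p'(x) = b_1 + 2c_1·(x + 1) + 3d_1·(x + 1)² with b_1 = Δ_1 - h_1(2m_1 + m_2)/6 = -224/93, c_1 = m_1/2 = 353/31, d_1 = (m_2 - m_1)/(6h_1) = -463/93. So p'(-1) = -224/93.

-2.4086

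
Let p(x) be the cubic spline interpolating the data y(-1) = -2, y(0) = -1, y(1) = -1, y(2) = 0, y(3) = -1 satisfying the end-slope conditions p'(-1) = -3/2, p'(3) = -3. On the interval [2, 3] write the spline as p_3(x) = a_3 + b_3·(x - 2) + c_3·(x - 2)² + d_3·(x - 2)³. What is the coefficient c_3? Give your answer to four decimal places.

-1.3393

Write M_i for p''(x_i). With h_i = 1, 1, 1, 1 and divided differences Δ_i = 1, 0, 1, -1, the continuity of p' gives the tridiagonal system
  1·M_0 + 4·M_1 + 1·M_2 = 6(Δ_1 - Δ_0) = -6
  1·M_1 + 4·M_2 + 1·M_3 = 6(Δ_2 - Δ_1) = 6
  1·M_2 + 4·M_3 + 1·M_4 = 6(Δ_3 - Δ_2) = -12
Clamped end conditions give two more equations: 2h_0·M_0 + h_0·M_1 = 6(Δ_0 - p'(-1)) = 15 and h_3·M_3 + 2h_3·M_4 = 6(p'(3) - Δ_3) = -12.
Forward elimination and back-substitution give M_0 = 555/56, M_1 = -135/28, M_2 = 27/8, M_3 = -75/28, M_4 = -261/56.
On [2, 3], with p_3(x) = a_3 + b_3·(x - 2) + c_3·(x - 2)² + d_3·(x - 2)³: c_3 = M_3/2 = -75/56, d_3 = (M_4 - M_3)/(6h_3) = -37/112, b_3 = Δ_3 - h_3(2M_3 + M_4)/6 = 75/112.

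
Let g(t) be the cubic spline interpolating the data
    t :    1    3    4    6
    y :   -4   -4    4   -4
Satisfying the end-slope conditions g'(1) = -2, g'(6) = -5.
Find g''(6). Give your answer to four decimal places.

Write σ_i for g''(x_i). With h_i = 2, 1, 2 and divided differences Δ_i = 0, 8, -4, the continuity of g' gives the tridiagonal system
  2·σ_0 + 6·σ_1 + 1·σ_2 = 6(Δ_1 - Δ_0) = 48
  1·σ_1 + 6·σ_2 + 2·σ_3 = 6(Δ_2 - Δ_1) = -72
Clamped end conditions give two more equations: 2h_0·σ_0 + h_0·σ_1 = 6(Δ_0 - g'(1)) = 12 and h_2·σ_2 + 2h_2·σ_3 = 6(g'(6) - Δ_2) = -6.
Hence σ_0 = -45/16, σ_1 = 93/8, σ_2 = -129/8, σ_3 = 105/16.

6.5625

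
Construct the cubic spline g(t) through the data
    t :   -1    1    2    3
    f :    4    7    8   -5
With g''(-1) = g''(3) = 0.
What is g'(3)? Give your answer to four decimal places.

-16.6304

With m_i denoting the second derivative at x_i, h_i = 2, 1, 1, and Δ_i = (y_(i+1) − y_i)/h_i = 3/2, 1, -13:
  2·m_0 + 6·m_1 + 1·m_2 = 6(Δ_1 - Δ_0) = -3
  1·m_1 + 4·m_2 + 1·m_3 = 6(Δ_2 - Δ_1) = -84
Natural end conditions: m_0 = m_3 = 0.
Solving: m_0 = 0, m_1 = 72/23, m_2 = -501/23, m_3 = 0.
On [2, 3], g'(t) = b_2 + 2c_2·(t - 2) + 3d_2·(t - 2)² with b_2 = Δ_2 - h_2(2m_2 + m_3)/6 = -132/23, c_2 = m_2/2 = -501/46, d_2 = (m_3 - m_2)/(6h_2) = 167/46. So g'(3) = -765/46.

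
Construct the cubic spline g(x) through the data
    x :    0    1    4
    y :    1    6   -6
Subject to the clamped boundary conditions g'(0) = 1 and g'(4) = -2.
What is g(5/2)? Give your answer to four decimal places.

2.2500

Put m_i = g'' at the i-th knot. Here h = (1, 3) and Δ = (5, -4), so the interior equations h_(i-1)·m_(i-1) + 2(h_(i-1)+h_i)·m_i + h_i·m_(i+1) = 6(Δ_i − Δ_(i-1)) read
  1·m_0 + 8·m_1 + 3·m_2 = 6(Δ_1 - Δ_0) = -54
Clamped end conditions give two more equations: 2h_0·m_0 + h_0·m_1 = 6(Δ_0 - g'(0)) = 24 and h_1·m_1 + 2h_1·m_2 = 6(g'(4) - Δ_1) = 12.
Solving: m_0 = 18, m_1 = -12, m_2 = 8.
On [1, 4], g(x) = 6 + 4·(x - 1) - 6·(x - 1)² + 10/9·(x - 1)³.
With (x - 1) = 3/2: g(5/2) = 9/4.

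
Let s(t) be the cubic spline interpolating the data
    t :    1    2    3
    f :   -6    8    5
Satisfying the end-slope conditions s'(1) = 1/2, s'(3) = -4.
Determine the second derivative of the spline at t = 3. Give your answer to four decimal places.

Let M_i = s''(x_i). Step sizes h_i = 1, 1; slopes of the chords Δ_i = (y_(i+1) - y_i)/h_i = 14, -3.
  1·M_0 + 4·M_1 + 1·M_2 = 6(Δ_1 - Δ_0) = -102
Clamped end conditions give two more equations: 2h_0·M_0 + h_0·M_1 = 6(Δ_0 - s'(1)) = 81 and h_1·M_1 + 2h_1·M_2 = 6(s'(3) - Δ_1) = -6.
Hence M_0 = 255/4, M_1 = -93/2, M_2 = 81/4.

20.2500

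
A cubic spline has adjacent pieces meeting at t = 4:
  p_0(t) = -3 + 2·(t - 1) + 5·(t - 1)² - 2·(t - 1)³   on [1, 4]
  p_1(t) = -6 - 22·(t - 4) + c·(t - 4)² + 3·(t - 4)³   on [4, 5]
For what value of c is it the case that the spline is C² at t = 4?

-13

p_0''(t) = 10 - 12·(t - 1), so p_0''(4) = -26. On the right, p_1''(4) = 2c, so c = -13.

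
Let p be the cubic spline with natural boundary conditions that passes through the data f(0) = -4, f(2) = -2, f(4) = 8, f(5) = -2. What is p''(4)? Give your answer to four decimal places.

-17.4545

Write m_i for p''(x_i). With h_i = 2, 2, 1 and divided differences Δ_i = 1, 5, -10, the continuity of p' gives the tridiagonal system
  2·m_0 + 8·m_1 + 2·m_2 = 6(Δ_1 - Δ_0) = 24
  2·m_1 + 6·m_2 + 1·m_3 = 6(Δ_2 - Δ_1) = -90
Natural end conditions: m_0 = m_3 = 0.
Solving the tridiagonal system: m_0 = 0, m_1 = 81/11, m_2 = -192/11, m_3 = 0.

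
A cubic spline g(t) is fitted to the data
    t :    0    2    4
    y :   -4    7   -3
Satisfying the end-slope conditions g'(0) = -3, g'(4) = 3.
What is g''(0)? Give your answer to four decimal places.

Put M_i = g'' at the i-th knot. Here h = (2, 2) and Δ = (11/2, -5), so the interior equations h_(i-1)·M_(i-1) + 2(h_(i-1)+h_i)·M_i + h_i·M_(i+1) = 6(Δ_i − Δ_(i-1)) read
  2·M_0 + 8·M_1 + 2·M_2 = 6(Δ_1 - Δ_0) = -63
Clamped end conditions give two more equations: 2h_0·M_0 + h_0·M_1 = 6(Δ_0 - g'(0)) = 51 and h_1·M_1 + 2h_1·M_2 = 6(g'(4) - Δ_1) = 48.
Hence M_0 = 177/8, M_1 = -75/4, M_2 = 171/8.

22.1250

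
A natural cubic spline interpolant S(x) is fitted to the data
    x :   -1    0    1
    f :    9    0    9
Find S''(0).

27

Let σ_i = S''(x_i). Step sizes h_i = 1, 1; slopes of the chords Δ_i = (y_(i+1) - y_i)/h_i = -9, 9.
  1·σ_0 + 4·σ_1 + 1·σ_2 = 6(Δ_1 - Δ_0) = 108
Natural end conditions: σ_0 = σ_2 = 0.
Solving the tridiagonal system: σ_0 = 0, σ_1 = 27, σ_2 = 0.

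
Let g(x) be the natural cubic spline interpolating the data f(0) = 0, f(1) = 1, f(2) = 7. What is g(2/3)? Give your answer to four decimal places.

Put m_i = g'' at the i-th knot. Here h = (1, 1) and Δ = (1, 6), so the interior equations h_(i-1)·m_(i-1) + 2(h_(i-1)+h_i)·m_i + h_i·m_(i+1) = 6(Δ_i − Δ_(i-1)) read
  1·m_0 + 4·m_1 + 1·m_2 = 6(Δ_1 - Δ_0) = 30
Natural end conditions: m_0 = m_2 = 0.
Forward elimination and back-substitution give m_0 = 0, m_1 = 15/2, m_2 = 0.
On [0, 1], g(x) = 0 - 1/4·x + 0·x² + 5/4·x³.
With x = 2/3: g(2/3) = 11/54.

0.2037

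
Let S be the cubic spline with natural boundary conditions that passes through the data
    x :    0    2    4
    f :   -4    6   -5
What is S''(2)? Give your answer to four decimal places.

Let M_i = S''(x_i). Step sizes h_i = 2, 2; slopes of the chords Δ_i = (y_(i+1) - y_i)/h_i = 5, -11/2.
  2·M_0 + 8·M_1 + 2·M_2 = 6(Δ_1 - Δ_0) = -63
Natural end conditions: M_0 = M_2 = 0.
Solving: M_0 = 0, M_1 = -63/8, M_2 = 0.

-7.8750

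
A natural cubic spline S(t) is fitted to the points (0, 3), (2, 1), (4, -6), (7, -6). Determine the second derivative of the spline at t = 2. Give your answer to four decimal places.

Write m_i for S''(x_i). With h_i = 2, 2, 3 and divided differences Δ_i = -1, -7/2, 0, the continuity of S' gives the tridiagonal system
  2·m_0 + 8·m_1 + 2·m_2 = 6(Δ_1 - Δ_0) = -15
  2·m_1 + 10·m_2 + 3·m_3 = 6(Δ_2 - Δ_1) = 21
Natural end conditions: m_0 = m_3 = 0.
Solving the tridiagonal system: m_0 = 0, m_1 = -48/19, m_2 = 99/38, m_3 = 0.

-2.5263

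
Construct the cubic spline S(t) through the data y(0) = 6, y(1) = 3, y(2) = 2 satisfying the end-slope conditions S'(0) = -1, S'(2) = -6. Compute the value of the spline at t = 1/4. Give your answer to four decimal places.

5.4492

With M_i denoting the second derivative at x_i, h_i = 1, 1, and Δ_i = (y_(i+1) − y_i)/h_i = -3, -1:
  1·M_0 + 4·M_1 + 1·M_2 = 6(Δ_1 - Δ_0) = 12
Clamped end conditions give two more equations: 2h_0·M_0 + h_0·M_1 = 6(Δ_0 - S'(0)) = -12 and h_1·M_1 + 2h_1·M_2 = 6(S'(2) - Δ_1) = -30.
Forward elimination and back-substitution give M_0 = -23/2, M_1 = 11, M_2 = -41/2.
On [0, 1], S(t) = 6 - 1·t - 23/4·t² + 15/4·t³.
With t = 1/4: S(1/4) = 1395/256.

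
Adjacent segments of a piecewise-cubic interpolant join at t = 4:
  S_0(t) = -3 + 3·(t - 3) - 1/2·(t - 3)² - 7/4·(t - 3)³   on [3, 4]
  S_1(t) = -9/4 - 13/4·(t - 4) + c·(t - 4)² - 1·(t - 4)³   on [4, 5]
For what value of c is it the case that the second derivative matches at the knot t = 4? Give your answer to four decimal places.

S_0''(t) = -1 - 21/2·(t - 3), so S_0''(4) = -23/2. On the right, S_1''(4) = 2c, so c = -23/4.

-5.7500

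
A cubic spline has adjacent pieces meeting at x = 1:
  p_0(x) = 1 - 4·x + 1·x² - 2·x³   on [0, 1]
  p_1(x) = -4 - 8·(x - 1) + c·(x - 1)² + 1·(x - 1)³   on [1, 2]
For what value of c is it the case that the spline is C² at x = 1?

p_0''(x) = 2 - 12·x, so p_0''(1) = -10. On the right, p_1''(1) = 2c, so c = -5.

-5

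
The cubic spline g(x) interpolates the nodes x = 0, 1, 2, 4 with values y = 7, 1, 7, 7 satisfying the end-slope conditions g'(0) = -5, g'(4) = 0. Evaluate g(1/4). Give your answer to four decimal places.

5.3722

With M_i denoting the second derivative at x_i, h_i = 1, 1, 2, and Δ_i = (y_(i+1) − y_i)/h_i = -6, 6, 0:
  1·M_0 + 4·M_1 + 1·M_2 = 6(Δ_1 - Δ_0) = 72
  1·M_1 + 6·M_2 + 2·M_3 = 6(Δ_2 - Δ_1) = -36
Clamped end conditions give two more equations: 2h_0·M_0 + h_0·M_1 = 6(Δ_0 - g'(0)) = -6 and h_2·M_2 + 2h_2·M_3 = 6(g'(4) - Δ_2) = 0.
Solving: M_0 = -170/11, M_1 = 274/11, M_2 = -134/11, M_3 = 67/11.
On [0, 1], g(x) = 7 - 5·x - 85/11·x² + 74/11·x³.
With x = 1/4: g(1/4) = 1891/352.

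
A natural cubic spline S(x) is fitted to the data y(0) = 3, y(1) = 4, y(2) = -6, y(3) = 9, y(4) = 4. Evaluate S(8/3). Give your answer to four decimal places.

3.9458

Put σ_i = S'' at the i-th knot. Here h = (1, 1, 1, 1) and Δ = (1, -10, 15, -5), so the interior equations h_(i-1)·σ_(i-1) + 2(h_(i-1)+h_i)·σ_i + h_i·σ_(i+1) = 6(Δ_i − Δ_(i-1)) read
  1·σ_0 + 4·σ_1 + 1·σ_2 = 6(Δ_1 - Δ_0) = -66
  1·σ_1 + 4·σ_2 + 1·σ_3 = 6(Δ_2 - Δ_1) = 150
  1·σ_2 + 4·σ_3 + 1·σ_4 = 6(Δ_3 - Δ_2) = -120
Natural end conditions: σ_0 = σ_4 = 0.
Solving the tridiagonal system: σ_0 = 0, σ_1 = -855/28, σ_2 = 393/7, σ_3 = -1233/28, σ_4 = 0.
On [2, 3], S(x) = -6 + 29/8·(x - 2) + 393/14·(x - 2)² - 935/56·(x - 2)³.
With (x - 2) = 2/3: S(8/3) = 2983/756.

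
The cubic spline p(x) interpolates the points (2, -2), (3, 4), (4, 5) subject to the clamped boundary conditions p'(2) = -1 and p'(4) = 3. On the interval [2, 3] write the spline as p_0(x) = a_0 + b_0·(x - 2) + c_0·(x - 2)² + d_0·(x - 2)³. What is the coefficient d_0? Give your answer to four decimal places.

Let M_i = p''(x_i). Step sizes h_i = 1, 1; slopes of the chords Δ_i = (y_(i+1) - y_i)/h_i = 6, 1.
  1·M_0 + 4·M_1 + 1·M_2 = 6(Δ_1 - Δ_0) = -30
Clamped end conditions give two more equations: 2h_0·M_0 + h_0·M_1 = 6(Δ_0 - p'(2)) = 42 and h_1·M_1 + 2h_1·M_2 = 6(p'(4) - Δ_1) = 12.
Hence M_0 = 61/2, M_1 = -19, M_2 = 31/2.
On [2, 3], with p_0(x) = a_0 + b_0·(x - 2) + c_0·(x - 2)² + d_0·(x - 2)³: c_0 = M_0/2 = 61/4, d_0 = (M_1 - M_0)/(6h_0) = -33/4, b_0 = Δ_0 - h_0(2M_0 + M_1)/6 = -1.

-8.2500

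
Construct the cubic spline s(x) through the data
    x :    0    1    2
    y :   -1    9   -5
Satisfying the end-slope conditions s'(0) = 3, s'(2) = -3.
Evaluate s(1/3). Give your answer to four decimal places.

Let M_i = s''(x_i). Step sizes h_i = 1, 1; slopes of the chords Δ_i = (y_(i+1) - y_i)/h_i = 10, -14.
  1·M_0 + 4·M_1 + 1·M_2 = 6(Δ_1 - Δ_0) = -144
Clamped end conditions give two more equations: 2h_0·M_0 + h_0·M_1 = 6(Δ_0 - s'(0)) = 42 and h_1·M_1 + 2h_1·M_2 = 6(s'(2) - Δ_1) = 66.
Solving the tridiagonal system: M_0 = 54, M_1 = -66, M_2 = 66.
On [0, 1], s(x) = -1 + 3·x + 27·x² - 20·x³.
With x = 1/3: s(1/3) = 61/27.

2.2593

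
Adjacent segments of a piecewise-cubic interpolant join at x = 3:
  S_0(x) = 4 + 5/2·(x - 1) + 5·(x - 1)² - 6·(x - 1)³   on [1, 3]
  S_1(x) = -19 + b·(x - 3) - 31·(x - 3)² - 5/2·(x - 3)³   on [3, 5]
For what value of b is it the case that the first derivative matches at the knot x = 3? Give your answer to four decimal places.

-49.5000

S_0'(x) = 5/2 + 10·(x - 1) - 18·(x - 1)², so S_0'(3) = -99/2. On the right, S_1'(3) = b, so b = -99/2.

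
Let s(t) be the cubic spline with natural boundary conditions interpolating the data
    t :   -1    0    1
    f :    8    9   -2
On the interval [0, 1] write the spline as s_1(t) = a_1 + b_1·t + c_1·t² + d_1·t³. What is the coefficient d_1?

3

Write M_i for s''(x_i). With h_i = 1, 1 and divided differences Δ_i = 1, -11, the continuity of s' gives the tridiagonal system
  1·M_0 + 4·M_1 + 1·M_2 = 6(Δ_1 - Δ_0) = -72
Natural end conditions: M_0 = M_2 = 0.
Hence M_0 = 0, M_1 = -18, M_2 = 0.
On [0, 1], with s_1(t) = a_1 + b_1·t + c_1·t² + d_1·t³: c_1 = M_1/2 = -9, d_1 = (M_2 - M_1)/(6h_1) = 3, b_1 = Δ_1 - h_1(2M_1 + M_2)/6 = -5.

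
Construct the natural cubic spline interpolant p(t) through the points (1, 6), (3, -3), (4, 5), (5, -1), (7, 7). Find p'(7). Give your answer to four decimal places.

With M_i denoting the second derivative at x_i, h_i = 2, 1, 1, 2, and Δ_i = (y_(i+1) − y_i)/h_i = -9/2, 8, -6, 4:
  2·M_0 + 6·M_1 + 1·M_2 = 6(Δ_1 - Δ_0) = 75
  1·M_1 + 4·M_2 + 1·M_3 = 6(Δ_2 - Δ_1) = -84
  1·M_2 + 6·M_3 + 2·M_4 = 6(Δ_3 - Δ_2) = 60
Natural end conditions: M_0 = M_4 = 0.
Solving: M_0 = 0, M_1 = 763/44, M_2 = -639/22, M_3 = 653/44, M_4 = 0.
On [5, 7], p'(t) = b_3 + 2c_3·(t - 5) + 3d_3·(t - 5)² with b_3 = Δ_3 - h_3(2M_3 + M_4)/6 = -389/66, c_3 = M_3/2 = 653/88, d_3 = (M_4 - M_3)/(6h_3) = -653/528. So p'(7) = 1181/132.

8.9470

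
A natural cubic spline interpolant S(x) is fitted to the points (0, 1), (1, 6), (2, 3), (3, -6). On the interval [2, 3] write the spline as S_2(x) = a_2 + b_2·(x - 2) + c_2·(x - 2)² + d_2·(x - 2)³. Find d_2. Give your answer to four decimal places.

1.0667

With m_i denoting the second derivative at x_i, h_i = 1, 1, 1, and Δ_i = (y_(i+1) − y_i)/h_i = 5, -3, -9:
  1·m_0 + 4·m_1 + 1·m_2 = 6(Δ_1 - Δ_0) = -48
  1·m_1 + 4·m_2 + 1·m_3 = 6(Δ_2 - Δ_1) = -36
Natural end conditions: m_0 = m_3 = 0.
Hence m_0 = 0, m_1 = -52/5, m_2 = -32/5, m_3 = 0.
On [2, 3], with S_2(x) = a_2 + b_2·(x - 2) + c_2·(x - 2)² + d_2·(x - 2)³: c_2 = m_2/2 = -16/5, d_2 = (m_3 - m_2)/(6h_2) = 16/15, b_2 = Δ_2 - h_2(2m_2 + m_3)/6 = -103/15.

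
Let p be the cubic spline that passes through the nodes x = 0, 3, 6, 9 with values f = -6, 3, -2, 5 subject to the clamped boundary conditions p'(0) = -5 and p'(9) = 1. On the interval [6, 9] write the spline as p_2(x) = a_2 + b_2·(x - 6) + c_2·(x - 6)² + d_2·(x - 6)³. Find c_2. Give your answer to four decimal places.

With σ_i denoting the second derivative at x_i, h_i = 3, 3, 3, and Δ_i = (y_(i+1) − y_i)/h_i = 3, -5/3, 7/3:
  3·σ_0 + 12·σ_1 + 3·σ_2 = 6(Δ_1 - Δ_0) = -28
  3·σ_1 + 12·σ_2 + 3·σ_3 = 6(Δ_2 - Δ_1) = 24
Clamped end conditions give two more equations: 2h_0·σ_0 + h_0·σ_1 = 6(Δ_0 - p'(0)) = 48 and h_2·σ_2 + 2h_2·σ_3 = 6(p'(9) - Δ_2) = -8.
Forward elimination and back-substitution give σ_0 = 100/9, σ_1 = -56/9, σ_2 = 40/9, σ_3 = -32/9.
On [6, 9], with p_2(x) = a_2 + b_2·(x - 6) + c_2·(x - 6)² + d_2·(x - 6)³: c_2 = σ_2/2 = 20/9, d_2 = (σ_3 - σ_2)/(6h_2) = -4/9, b_2 = Δ_2 - h_2(2σ_2 + σ_3)/6 = -1/3.

2.2222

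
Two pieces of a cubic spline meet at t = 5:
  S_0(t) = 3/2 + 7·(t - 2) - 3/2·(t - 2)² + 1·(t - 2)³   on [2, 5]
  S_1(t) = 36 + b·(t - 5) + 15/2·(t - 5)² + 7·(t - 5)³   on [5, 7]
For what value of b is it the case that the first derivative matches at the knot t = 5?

25

S_0'(t) = 7 - 3·(t - 2) + 3·(t - 2)², so S_0'(5) = 25. On the right, S_1'(5) = b, so b = 25.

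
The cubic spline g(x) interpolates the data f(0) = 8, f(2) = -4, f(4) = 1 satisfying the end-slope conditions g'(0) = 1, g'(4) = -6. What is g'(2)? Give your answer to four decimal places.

Let m_i = g''(x_i). Step sizes h_i = 2, 2; slopes of the chords Δ_i = (y_(i+1) - y_i)/h_i = -6, 5/2.
  2·m_0 + 8·m_1 + 2·m_2 = 6(Δ_1 - Δ_0) = 51
Clamped end conditions give two more equations: 2h_0·m_0 + h_0·m_1 = 6(Δ_0 - g'(0)) = -42 and h_1·m_1 + 2h_1·m_2 = 6(g'(4) - Δ_1) = -51.
Solving the tridiagonal system: m_0 = -149/8, m_1 = 65/4, m_2 = -167/8.
On [2, 4], g'(x) = b_1 + 2c_1·(x - 2) + 3d_1·(x - 2)² with b_1 = Δ_1 - h_1(2m_1 + m_2)/6 = -11/8, c_1 = m_1/2 = 65/8, d_1 = (m_2 - m_1)/(6h_1) = -99/32. So g'(2) = -11/8.

-1.3750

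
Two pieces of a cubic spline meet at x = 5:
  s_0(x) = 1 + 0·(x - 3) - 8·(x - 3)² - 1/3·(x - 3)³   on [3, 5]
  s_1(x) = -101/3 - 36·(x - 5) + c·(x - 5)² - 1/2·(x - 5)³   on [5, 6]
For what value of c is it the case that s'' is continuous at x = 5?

s_0''(x) = -16 - 2·(x - 3), so s_0''(5) = -20. On the right, s_1''(5) = 2c, so c = -10.

-10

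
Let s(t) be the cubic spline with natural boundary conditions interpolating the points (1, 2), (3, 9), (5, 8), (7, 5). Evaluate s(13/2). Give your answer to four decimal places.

Put m_i = s'' at the i-th knot. Here h = (2, 2, 2) and Δ = (7/2, -1/2, -3/2), so the interior equations h_(i-1)·m_(i-1) + 2(h_(i-1)+h_i)·m_i + h_i·m_(i+1) = 6(Δ_i − Δ_(i-1)) read
  2·m_0 + 8·m_1 + 2·m_2 = 6(Δ_1 - Δ_0) = -24
  2·m_1 + 8·m_2 + 2·m_3 = 6(Δ_2 - Δ_1) = -6
Natural end conditions: m_0 = m_3 = 0.
Solving: m_0 = 0, m_1 = -3, m_2 = 0, m_3 = 0.
On [5, 7], s(t) = 8 - 3/2·(t - 5) + 0·(t - 5)² + 0·(t - 5)³.
With (t - 5) = 3/2: s(13/2) = 23/4.

5.7500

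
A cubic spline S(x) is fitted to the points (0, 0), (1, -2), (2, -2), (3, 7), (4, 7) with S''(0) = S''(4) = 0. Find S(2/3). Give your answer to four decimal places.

Put M_i = S'' at the i-th knot. Here h = (1, 1, 1, 1) and Δ = (-2, 0, 9, 0), so the interior equations h_(i-1)·M_(i-1) + 2(h_(i-1)+h_i)·M_i + h_i·M_(i+1) = 6(Δ_i − Δ_(i-1)) read
  1·M_0 + 4·M_1 + 1·M_2 = 6(Δ_1 - Δ_0) = 12
  1·M_1 + 4·M_2 + 1·M_3 = 6(Δ_2 - Δ_1) = 54
  1·M_2 + 4·M_3 + 1·M_4 = 6(Δ_3 - Δ_2) = -54
Natural end conditions: M_0 = M_4 = 0.
Solving the tridiagonal system: M_0 = 0, M_1 = -45/28, M_2 = 129/7, M_3 = -507/28, M_4 = 0.
On [0, 1], S(x) = 0 - 97/56·x + 0·x² - 15/56·x³.
With x = 2/3: S(2/3) = -311/252.

-1.2341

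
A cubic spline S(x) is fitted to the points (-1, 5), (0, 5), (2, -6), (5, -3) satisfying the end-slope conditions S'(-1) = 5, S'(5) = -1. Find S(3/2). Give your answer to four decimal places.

Write σ_i for S''(x_i). With h_i = 1, 2, 3 and divided differences Δ_i = 0, -11/2, 1, the continuity of S' gives the tridiagonal system
  1·σ_0 + 6·σ_1 + 2·σ_2 = 6(Δ_1 - Δ_0) = -33
  2·σ_1 + 10·σ_2 + 3·σ_3 = 6(Δ_2 - Δ_1) = 39
Clamped end conditions give two more equations: 2h_0·σ_0 + h_0·σ_1 = 6(Δ_0 - S'(-1)) = -30 and h_2·σ_2 + 2h_2·σ_3 = 6(S'(5) - Δ_2) = -12.
Solving: σ_0 = -231/19, σ_1 = -108/19, σ_2 = 126/19, σ_3 = -101/19.
On [0, 2], S(x) = 5 - 149/38·x - 54/19·x² + 39/38·x³.
With x = 3/2: S(3/2) = -61/16.

-3.8125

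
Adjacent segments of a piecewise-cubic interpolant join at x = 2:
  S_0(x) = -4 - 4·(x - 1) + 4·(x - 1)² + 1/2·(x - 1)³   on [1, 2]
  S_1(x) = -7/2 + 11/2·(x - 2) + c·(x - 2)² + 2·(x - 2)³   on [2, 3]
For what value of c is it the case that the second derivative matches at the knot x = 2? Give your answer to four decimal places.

S_0''(x) = 8 + 3·(x - 1), so S_0''(2) = 11. On the right, S_1''(2) = 2c, so c = 11/2.

5.5000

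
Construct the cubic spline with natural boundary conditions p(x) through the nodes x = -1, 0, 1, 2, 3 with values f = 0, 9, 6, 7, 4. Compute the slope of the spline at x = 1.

-2

Write M_i for p''(x_i). With h_i = 1, 1, 1, 1 and divided differences Δ_i = 9, -3, 1, -3, the continuity of p' gives the tridiagonal system
  1·M_0 + 4·M_1 + 1·M_2 = 6(Δ_1 - Δ_0) = -72
  1·M_1 + 4·M_2 + 1·M_3 = 6(Δ_2 - Δ_1) = 24
  1·M_2 + 4·M_3 + 1·M_4 = 6(Δ_3 - Δ_2) = -24
Natural end conditions: M_0 = M_4 = 0.
Solving: M_0 = 0, M_1 = -150/7, M_2 = 96/7, M_3 = -66/7, M_4 = 0.
On [1, 2], p'(x) = b_2 + 2c_2·(x - 1) + 3d_2·(x - 1)² with b_2 = Δ_2 - h_2(2M_2 + M_3)/6 = -2, c_2 = M_2/2 = 48/7, d_2 = (M_3 - M_2)/(6h_2) = -27/7. So p'(1) = -2.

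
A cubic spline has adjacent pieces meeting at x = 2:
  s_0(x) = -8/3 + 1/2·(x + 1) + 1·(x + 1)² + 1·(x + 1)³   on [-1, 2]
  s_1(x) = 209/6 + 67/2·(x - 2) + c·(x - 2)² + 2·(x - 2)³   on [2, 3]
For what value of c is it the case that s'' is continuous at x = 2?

s_0''(x) = 2 + 6·(x + 1), so s_0''(2) = 20. On the right, s_1''(2) = 2c, so c = 10.

10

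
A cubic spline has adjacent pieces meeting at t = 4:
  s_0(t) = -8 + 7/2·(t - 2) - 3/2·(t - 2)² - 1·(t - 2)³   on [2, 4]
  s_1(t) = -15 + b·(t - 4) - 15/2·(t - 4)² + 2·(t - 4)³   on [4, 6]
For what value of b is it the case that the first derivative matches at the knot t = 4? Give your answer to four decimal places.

-14.5000

s_0'(t) = 7/2 - 3·(t - 2) - 3·(t - 2)², so s_0'(4) = -29/2. On the right, s_1'(4) = b, so b = -29/2.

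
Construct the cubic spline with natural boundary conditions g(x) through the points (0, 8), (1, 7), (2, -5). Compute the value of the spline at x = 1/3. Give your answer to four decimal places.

8.4815

Write M_i for g''(x_i). With h_i = 1, 1 and divided differences Δ_i = -1, -12, the continuity of g' gives the tridiagonal system
  1·M_0 + 4·M_1 + 1·M_2 = 6(Δ_1 - Δ_0) = -66
Natural end conditions: M_0 = M_2 = 0.
Forward elimination and back-substitution give M_0 = 0, M_1 = -33/2, M_2 = 0.
On [0, 1], g(x) = 8 + 7/4·x + 0·x² - 11/4·x³.
With x = 1/3: g(1/3) = 229/27.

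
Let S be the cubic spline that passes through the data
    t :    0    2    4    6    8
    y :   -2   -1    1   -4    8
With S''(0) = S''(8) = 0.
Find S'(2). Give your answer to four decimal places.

With M_i denoting the second derivative at x_i, h_i = 2, 2, 2, 2, and Δ_i = (y_(i+1) − y_i)/h_i = 1/2, 1, -5/2, 6:
  2·M_0 + 8·M_1 + 2·M_2 = 6(Δ_1 - Δ_0) = 3
  2·M_1 + 8·M_2 + 2·M_3 = 6(Δ_2 - Δ_1) = -21
  2·M_2 + 8·M_3 + 2·M_4 = 6(Δ_3 - Δ_2) = 51
Natural end conditions: M_0 = M_4 = 0.
Forward elimination and back-substitution give M_0 = 0, M_1 = 45/28, M_2 = -69/14, M_3 = 213/28, M_4 = 0.
On [2, 4], S'(t) = b_1 + 2c_1·(t - 2) + 3d_1·(t - 2)² with b_1 = Δ_1 - h_1(2M_1 + M_2)/6 = 11/7, c_1 = M_1/2 = 45/56, d_1 = (M_2 - M_1)/(6h_1) = -61/112. So S'(2) = 11/7.

1.5714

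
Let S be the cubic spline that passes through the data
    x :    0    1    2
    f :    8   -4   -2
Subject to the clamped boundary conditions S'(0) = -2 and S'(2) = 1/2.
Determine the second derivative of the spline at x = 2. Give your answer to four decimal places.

With σ_i denoting the second derivative at x_i, h_i = 1, 1, and Δ_i = (y_(i+1) − y_i)/h_i = -12, 2:
  1·σ_0 + 4·σ_1 + 1·σ_2 = 6(Δ_1 - Δ_0) = 84
Clamped end conditions give two more equations: 2h_0·σ_0 + h_0·σ_1 = 6(Δ_0 - S'(0)) = -60 and h_1·σ_1 + 2h_1·σ_2 = 6(S'(2) - Δ_1) = -9.
Solving the tridiagonal system: σ_0 = -199/4, σ_1 = 79/2, σ_2 = -97/4.

-24.2500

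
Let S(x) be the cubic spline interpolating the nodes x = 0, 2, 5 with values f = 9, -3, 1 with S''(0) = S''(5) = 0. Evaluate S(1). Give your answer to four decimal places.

Put M_i = S'' at the i-th knot. Here h = (2, 3) and Δ = (-6, 4/3), so the interior equations h_(i-1)·M_(i-1) + 2(h_(i-1)+h_i)·M_i + h_i·M_(i+1) = 6(Δ_i − Δ_(i-1)) read
  2·M_0 + 10·M_1 + 3·M_2 = 6(Δ_1 - Δ_0) = 44
Natural end conditions: M_0 = M_2 = 0.
Forward elimination and back-substitution give M_0 = 0, M_1 = 22/5, M_2 = 0.
On [0, 2], S(x) = 9 - 112/15·x + 0·x² + 11/30·x³.
With x = 1: S(1) = 19/10.

1.9000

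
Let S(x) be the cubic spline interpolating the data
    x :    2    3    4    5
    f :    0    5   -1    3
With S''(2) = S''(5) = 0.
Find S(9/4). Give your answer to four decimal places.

Write M_i for S''(x_i). With h_i = 1, 1, 1 and divided differences Δ_i = 5, -6, 4, the continuity of S' gives the tridiagonal system
  1·M_0 + 4·M_1 + 1·M_2 = 6(Δ_1 - Δ_0) = -66
  1·M_1 + 4·M_2 + 1·M_3 = 6(Δ_2 - Δ_1) = 60
Natural end conditions: M_0 = M_3 = 0.
Solving: M_0 = 0, M_1 = -108/5, M_2 = 102/5, M_3 = 0.
On [2, 3], S(x) = 0 + 43/5·(x - 2) + 0·(x - 2)² - 18/5·(x - 2)³.
With (x - 2) = 1/4: S(9/4) = 67/32.

2.0938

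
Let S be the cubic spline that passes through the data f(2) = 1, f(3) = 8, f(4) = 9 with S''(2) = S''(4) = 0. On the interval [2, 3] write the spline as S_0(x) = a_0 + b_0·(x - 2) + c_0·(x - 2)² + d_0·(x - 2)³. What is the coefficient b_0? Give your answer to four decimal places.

With σ_i denoting the second derivative at x_i, h_i = 1, 1, and Δ_i = (y_(i+1) − y_i)/h_i = 7, 1:
  1·σ_0 + 4·σ_1 + 1·σ_2 = 6(Δ_1 - Δ_0) = -36
Natural end conditions: σ_0 = σ_2 = 0.
Solving the tridiagonal system: σ_0 = 0, σ_1 = -9, σ_2 = 0.
On [2, 3], with S_0(x) = a_0 + b_0·(x - 2) + c_0·(x - 2)² + d_0·(x - 2)³: c_0 = σ_0/2 = 0, d_0 = (σ_1 - σ_0)/(6h_0) = -3/2, b_0 = Δ_0 - h_0(2σ_0 + σ_1)/6 = 17/2.

8.5000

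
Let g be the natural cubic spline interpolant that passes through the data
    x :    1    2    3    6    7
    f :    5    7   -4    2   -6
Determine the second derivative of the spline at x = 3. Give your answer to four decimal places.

18.1132

With σ_i denoting the second derivative at x_i, h_i = 1, 1, 3, 1, and Δ_i = (y_(i+1) − y_i)/h_i = 2, -11, 2, -8:
  1·σ_0 + 4·σ_1 + 1·σ_2 = 6(Δ_1 - Δ_0) = -78
  1·σ_1 + 8·σ_2 + 3·σ_3 = 6(Δ_2 - Δ_1) = 78
  3·σ_2 + 8·σ_3 + 1·σ_4 = 6(Δ_3 - Δ_2) = -60
Natural end conditions: σ_0 = σ_4 = 0.
Forward elimination and back-substitution give σ_0 = 0, σ_1 = -2547/106, σ_2 = 960/53, σ_3 = -1515/106, σ_4 = 0.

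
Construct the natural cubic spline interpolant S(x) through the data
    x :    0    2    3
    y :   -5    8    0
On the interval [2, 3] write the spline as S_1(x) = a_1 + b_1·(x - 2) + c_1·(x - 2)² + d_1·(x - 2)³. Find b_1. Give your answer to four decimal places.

With m_i denoting the second derivative at x_i, h_i = 2, 1, and Δ_i = (y_(i+1) − y_i)/h_i = 13/2, -8:
  2·m_0 + 6·m_1 + 1·m_2 = 6(Δ_1 - Δ_0) = -87
Natural end conditions: m_0 = m_2 = 0.
Forward elimination and back-substitution give m_0 = 0, m_1 = -29/2, m_2 = 0.
On [2, 3], with S_1(x) = a_1 + b_1·(x - 2) + c_1·(x - 2)² + d_1·(x - 2)³: c_1 = m_1/2 = -29/4, d_1 = (m_2 - m_1)/(6h_1) = 29/12, b_1 = Δ_1 - h_1(2m_1 + m_2)/6 = -19/6.

-3.1667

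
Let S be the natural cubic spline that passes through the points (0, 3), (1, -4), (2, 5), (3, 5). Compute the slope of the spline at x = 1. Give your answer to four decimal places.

Put M_i = S'' at the i-th knot. Here h = (1, 1, 1) and Δ = (-7, 9, 0), so the interior equations h_(i-1)·M_(i-1) + 2(h_(i-1)+h_i)·M_i + h_i·M_(i+1) = 6(Δ_i − Δ_(i-1)) read
  1·M_0 + 4·M_1 + 1·M_2 = 6(Δ_1 - Δ_0) = 96
  1·M_1 + 4·M_2 + 1·M_3 = 6(Δ_2 - Δ_1) = -54
Natural end conditions: M_0 = M_3 = 0.
Solving the tridiagonal system: M_0 = 0, M_1 = 146/5, M_2 = -104/5, M_3 = 0.
On [1, 2], S'(x) = b_1 + 2c_1·(x - 1) + 3d_1·(x - 1)² with b_1 = Δ_1 - h_1(2M_1 + M_2)/6 = 41/15, c_1 = M_1/2 = 73/5, d_1 = (M_2 - M_1)/(6h_1) = -25/3. So S'(1) = 41/15.

2.7333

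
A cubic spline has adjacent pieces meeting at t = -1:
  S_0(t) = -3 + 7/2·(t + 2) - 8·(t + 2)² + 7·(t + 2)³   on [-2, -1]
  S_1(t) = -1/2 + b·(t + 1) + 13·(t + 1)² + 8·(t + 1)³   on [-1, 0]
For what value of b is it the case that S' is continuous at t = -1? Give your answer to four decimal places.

S_0'(t) = 7/2 - 16·(t + 2) + 21·(t + 2)², so S_0'(-1) = 17/2. On the right, S_1'(-1) = b, so b = 17/2.

8.5000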